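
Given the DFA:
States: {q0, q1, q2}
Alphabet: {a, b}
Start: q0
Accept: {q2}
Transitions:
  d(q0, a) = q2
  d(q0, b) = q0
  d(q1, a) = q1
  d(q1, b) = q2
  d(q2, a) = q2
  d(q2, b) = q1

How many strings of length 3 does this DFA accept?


Enumerating all length-3 strings:
  "aaa" -> q2 [accept]
  "aab" -> q1 [reject]
  "aba" -> q1 [reject]
  "abb" -> q2 [accept]
  "baa" -> q2 [accept]
  "bab" -> q1 [reject]
  "bba" -> q2 [accept]
  "bbb" -> q0 [reject]

4 out of 8


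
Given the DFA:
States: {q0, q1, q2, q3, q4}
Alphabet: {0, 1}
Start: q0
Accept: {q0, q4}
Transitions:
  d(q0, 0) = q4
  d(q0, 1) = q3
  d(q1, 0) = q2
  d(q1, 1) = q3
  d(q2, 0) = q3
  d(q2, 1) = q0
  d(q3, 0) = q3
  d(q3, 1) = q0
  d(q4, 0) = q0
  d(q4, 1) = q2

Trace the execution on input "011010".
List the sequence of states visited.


Input: 011010
d(q0, 0) = q4
d(q4, 1) = q2
d(q2, 1) = q0
d(q0, 0) = q4
d(q4, 1) = q2
d(q2, 0) = q3


q0 -> q4 -> q2 -> q0 -> q4 -> q2 -> q3


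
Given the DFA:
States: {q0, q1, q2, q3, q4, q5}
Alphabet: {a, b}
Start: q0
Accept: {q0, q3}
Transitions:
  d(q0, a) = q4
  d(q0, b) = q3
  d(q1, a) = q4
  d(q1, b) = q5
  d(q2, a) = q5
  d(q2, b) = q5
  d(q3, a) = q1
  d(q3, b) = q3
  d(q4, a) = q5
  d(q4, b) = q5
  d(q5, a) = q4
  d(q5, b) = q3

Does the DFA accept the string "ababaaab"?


Trace: q0 -> q4 -> q5 -> q4 -> q5 -> q4 -> q5 -> q4 -> q5
Final state: q5
Accept states: {q0, q3}

No, rejected (final state q5 is not an accept state)


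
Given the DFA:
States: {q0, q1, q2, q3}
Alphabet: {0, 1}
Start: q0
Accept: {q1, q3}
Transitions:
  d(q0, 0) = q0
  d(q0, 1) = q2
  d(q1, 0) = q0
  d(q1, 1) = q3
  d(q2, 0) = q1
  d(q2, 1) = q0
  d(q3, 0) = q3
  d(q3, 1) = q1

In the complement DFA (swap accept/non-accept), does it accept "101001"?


Trace: q0 -> q2 -> q1 -> q3 -> q3 -> q3 -> q1
Final: q1
Original accept: {q1, q3}
Complement: q1 is in original accept

No, complement rejects (original accepts)


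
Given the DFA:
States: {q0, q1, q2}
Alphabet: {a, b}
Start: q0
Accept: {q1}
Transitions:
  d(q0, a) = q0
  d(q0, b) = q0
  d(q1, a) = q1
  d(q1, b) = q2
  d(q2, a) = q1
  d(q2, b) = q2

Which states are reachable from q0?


BFS from q0:
  layer 0: {q0}

{q0}


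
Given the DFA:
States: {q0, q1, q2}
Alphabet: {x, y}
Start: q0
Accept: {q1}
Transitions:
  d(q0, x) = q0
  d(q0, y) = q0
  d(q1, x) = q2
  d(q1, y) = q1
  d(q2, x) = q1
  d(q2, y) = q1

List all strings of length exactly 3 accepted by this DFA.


All strings of length 3: 8 total
Accepted: 0

None


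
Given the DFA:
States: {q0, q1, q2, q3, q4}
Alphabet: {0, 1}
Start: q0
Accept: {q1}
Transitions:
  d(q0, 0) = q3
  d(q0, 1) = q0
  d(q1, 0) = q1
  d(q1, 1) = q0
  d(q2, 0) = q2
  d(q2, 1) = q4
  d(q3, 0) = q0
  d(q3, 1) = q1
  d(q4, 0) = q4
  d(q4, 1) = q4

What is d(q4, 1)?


Looking up transition d(q4, 1)

q4


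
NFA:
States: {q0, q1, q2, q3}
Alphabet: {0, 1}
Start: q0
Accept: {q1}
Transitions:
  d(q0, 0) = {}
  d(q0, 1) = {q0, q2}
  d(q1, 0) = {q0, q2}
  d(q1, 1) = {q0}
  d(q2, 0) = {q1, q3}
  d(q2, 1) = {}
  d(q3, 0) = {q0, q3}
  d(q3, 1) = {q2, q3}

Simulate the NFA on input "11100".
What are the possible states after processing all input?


Start: {q0}
  --1--> {q0, q2}
  --1--> {q0, q2}
  --1--> {q0, q2}
  --0--> {q1, q3}
  --0--> {q0, q2, q3}

{q0, q2, q3}


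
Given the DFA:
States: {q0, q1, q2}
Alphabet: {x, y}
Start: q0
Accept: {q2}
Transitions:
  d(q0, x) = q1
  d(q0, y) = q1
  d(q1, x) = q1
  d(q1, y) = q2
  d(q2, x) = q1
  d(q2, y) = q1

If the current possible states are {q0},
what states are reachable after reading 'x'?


Apply transition on 'x' from each current state:
  d(q0, x) = q1

{q1}


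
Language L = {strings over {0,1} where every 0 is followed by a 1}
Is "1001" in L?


'00' present: True; ends with '0': False

No, "1001" is not in L


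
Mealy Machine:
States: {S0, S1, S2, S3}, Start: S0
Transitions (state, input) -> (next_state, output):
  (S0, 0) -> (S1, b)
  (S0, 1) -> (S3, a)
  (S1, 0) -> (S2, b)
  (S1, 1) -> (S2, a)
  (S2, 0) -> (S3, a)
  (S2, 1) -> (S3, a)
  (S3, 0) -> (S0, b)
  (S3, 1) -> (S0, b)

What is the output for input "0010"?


Step-by-step:
  (S0, 0) -> (S1, b)
  (S1, 0) -> (S2, b)
  (S2, 1) -> (S3, a)
  (S3, 0) -> (S0, b)

"bbab"


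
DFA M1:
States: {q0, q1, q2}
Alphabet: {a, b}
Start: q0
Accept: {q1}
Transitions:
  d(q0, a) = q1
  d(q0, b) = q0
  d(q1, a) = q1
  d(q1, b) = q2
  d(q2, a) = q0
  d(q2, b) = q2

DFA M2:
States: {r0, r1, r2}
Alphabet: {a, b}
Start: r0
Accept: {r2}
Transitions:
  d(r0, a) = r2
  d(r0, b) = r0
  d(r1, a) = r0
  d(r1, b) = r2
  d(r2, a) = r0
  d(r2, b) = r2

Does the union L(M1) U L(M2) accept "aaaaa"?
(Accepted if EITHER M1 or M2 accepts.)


M1: final=q1 accepted=True
M2: final=r2 accepted=True

Yes, union accepts


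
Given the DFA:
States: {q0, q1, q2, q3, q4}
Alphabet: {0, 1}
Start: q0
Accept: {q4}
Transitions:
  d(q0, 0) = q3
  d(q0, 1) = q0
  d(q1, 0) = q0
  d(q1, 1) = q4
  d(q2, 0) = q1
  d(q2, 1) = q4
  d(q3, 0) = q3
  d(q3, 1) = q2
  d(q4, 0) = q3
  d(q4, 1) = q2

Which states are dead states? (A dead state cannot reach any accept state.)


Forward reachability from each state:
  q0 -> reaches accept state q4 (live)
  q1 -> reaches accept state q4 (live)
  q2 -> reaches accept state q4 (live)
  q3 -> reaches accept state q4 (live)
  q4 -> reaches accept state q4 (live)

None (all states can reach an accept state)


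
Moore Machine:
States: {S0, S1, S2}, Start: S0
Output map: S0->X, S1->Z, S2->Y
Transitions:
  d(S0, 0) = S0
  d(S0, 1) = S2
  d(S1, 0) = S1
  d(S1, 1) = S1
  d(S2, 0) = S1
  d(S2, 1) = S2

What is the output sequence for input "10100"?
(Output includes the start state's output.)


Start: S0 (output X)
  --1--> S2 (output Y)
  --0--> S1 (output Z)
  --1--> S1 (output Z)
  --0--> S1 (output Z)
  --0--> S1 (output Z)

"XYZZZZ"


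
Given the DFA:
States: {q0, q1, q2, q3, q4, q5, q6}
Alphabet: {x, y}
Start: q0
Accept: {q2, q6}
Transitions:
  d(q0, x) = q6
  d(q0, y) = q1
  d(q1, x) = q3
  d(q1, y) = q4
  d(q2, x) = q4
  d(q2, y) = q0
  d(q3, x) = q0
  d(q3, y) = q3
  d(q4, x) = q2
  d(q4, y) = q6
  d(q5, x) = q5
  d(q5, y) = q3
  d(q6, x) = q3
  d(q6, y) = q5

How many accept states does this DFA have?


Accept states listed: {q2, q6}
Counting: q2(1) q6(2)

2


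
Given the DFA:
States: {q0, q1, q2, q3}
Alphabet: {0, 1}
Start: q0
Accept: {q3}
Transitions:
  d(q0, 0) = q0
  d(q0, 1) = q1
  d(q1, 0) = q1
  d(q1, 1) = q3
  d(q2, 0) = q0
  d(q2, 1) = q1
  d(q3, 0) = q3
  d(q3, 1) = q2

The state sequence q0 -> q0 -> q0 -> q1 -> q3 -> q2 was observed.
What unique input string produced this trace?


Trace back each transition to find the symbol:
  q0 --[0]--> q0
  q0 --[0]--> q0
  q0 --[1]--> q1
  q1 --[1]--> q3
  q3 --[1]--> q2

"00111"


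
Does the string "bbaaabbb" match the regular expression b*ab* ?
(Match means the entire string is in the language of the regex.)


|string| = 8; first = 'b'; last = 'b'

No, "bbaaabbb" does not match b*ab*


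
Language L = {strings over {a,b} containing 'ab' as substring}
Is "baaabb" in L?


'ab' occurs at index 3

Yes, "baaabb" is in L


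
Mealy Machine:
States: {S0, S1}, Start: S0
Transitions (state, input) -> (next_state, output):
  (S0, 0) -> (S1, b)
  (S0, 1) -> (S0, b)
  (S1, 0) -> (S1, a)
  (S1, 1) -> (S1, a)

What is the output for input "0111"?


Step-by-step:
  (S0, 0) -> (S1, b)
  (S1, 1) -> (S1, a)
  (S1, 1) -> (S1, a)
  (S1, 1) -> (S1, a)

"baaa"


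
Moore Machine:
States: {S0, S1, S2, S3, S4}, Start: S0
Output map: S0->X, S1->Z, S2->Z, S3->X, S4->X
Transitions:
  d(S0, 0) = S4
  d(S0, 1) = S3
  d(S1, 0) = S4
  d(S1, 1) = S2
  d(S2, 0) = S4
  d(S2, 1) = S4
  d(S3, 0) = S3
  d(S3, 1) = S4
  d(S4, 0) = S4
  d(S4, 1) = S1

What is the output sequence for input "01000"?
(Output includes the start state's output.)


Start: S0 (output X)
  --0--> S4 (output X)
  --1--> S1 (output Z)
  --0--> S4 (output X)
  --0--> S4 (output X)
  --0--> S4 (output X)

"XXZXXX"


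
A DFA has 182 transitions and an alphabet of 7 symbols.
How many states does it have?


Each state has exactly one transition per symbol.
states = transitions / |alphabet| = 182 / 7 = 26

26


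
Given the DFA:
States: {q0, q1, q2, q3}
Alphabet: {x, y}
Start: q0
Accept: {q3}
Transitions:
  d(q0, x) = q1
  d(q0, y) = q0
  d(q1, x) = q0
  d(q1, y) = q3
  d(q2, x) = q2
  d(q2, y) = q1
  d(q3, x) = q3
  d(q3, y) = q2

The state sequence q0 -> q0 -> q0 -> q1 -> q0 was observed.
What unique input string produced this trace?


Trace back each transition to find the symbol:
  q0 --[y]--> q0
  q0 --[y]--> q0
  q0 --[x]--> q1
  q1 --[x]--> q0

"yyxx"


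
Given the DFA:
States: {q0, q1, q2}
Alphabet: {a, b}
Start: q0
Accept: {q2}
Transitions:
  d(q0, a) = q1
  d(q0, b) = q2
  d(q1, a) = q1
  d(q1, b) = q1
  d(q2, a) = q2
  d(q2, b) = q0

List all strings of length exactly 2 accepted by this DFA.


All strings of length 2: 4 total
Accepted: 1

"ba"


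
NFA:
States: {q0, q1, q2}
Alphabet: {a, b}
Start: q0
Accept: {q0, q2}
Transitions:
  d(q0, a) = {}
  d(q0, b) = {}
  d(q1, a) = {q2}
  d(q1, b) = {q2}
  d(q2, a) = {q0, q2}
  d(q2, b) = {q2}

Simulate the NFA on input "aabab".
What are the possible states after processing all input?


Start: {q0}
  --a--> {}
  --a--> {}
  --b--> {}
  --a--> {}
  --b--> {}

{} (empty set, no valid transitions)


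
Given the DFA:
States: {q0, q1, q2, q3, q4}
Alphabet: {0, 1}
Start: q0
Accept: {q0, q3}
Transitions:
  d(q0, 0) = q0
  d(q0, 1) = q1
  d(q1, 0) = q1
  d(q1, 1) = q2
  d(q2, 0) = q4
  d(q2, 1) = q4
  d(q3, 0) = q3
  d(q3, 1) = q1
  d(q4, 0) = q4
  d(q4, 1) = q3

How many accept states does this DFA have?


Accept states listed: {q0, q3}
Counting: q0(1) q3(2)

2


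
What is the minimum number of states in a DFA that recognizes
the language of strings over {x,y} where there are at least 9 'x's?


States: count = 0, 1, ..., 8, and a final '>= 9' state.
Total: 9 + 1 = 10. Accept = '>= 9' state.

10


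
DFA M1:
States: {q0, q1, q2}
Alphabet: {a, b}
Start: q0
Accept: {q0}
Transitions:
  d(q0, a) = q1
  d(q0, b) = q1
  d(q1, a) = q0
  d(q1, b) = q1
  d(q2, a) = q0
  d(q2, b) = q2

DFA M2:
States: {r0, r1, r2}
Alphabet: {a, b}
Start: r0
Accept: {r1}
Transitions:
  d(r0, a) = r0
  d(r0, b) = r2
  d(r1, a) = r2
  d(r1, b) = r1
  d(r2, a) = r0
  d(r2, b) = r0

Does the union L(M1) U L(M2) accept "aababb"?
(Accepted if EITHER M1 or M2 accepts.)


M1: final=q1 accepted=False
M2: final=r0 accepted=False

No, union rejects (neither accepts)


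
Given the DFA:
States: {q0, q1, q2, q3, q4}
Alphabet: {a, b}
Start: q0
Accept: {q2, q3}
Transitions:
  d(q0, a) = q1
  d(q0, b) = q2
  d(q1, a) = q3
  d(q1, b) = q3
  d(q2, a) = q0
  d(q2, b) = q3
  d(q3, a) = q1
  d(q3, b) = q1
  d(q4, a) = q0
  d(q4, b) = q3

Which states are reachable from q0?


BFS from q0:
  layer 0: {q0}
  layer 1: {q1, q2}
  layer 2: {q3}

{q0, q1, q2, q3}


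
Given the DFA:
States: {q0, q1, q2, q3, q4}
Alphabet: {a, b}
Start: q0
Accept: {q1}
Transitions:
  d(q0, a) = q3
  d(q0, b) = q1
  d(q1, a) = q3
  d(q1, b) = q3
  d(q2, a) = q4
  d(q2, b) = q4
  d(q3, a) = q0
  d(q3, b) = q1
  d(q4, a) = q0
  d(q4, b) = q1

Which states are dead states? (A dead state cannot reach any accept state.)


Forward reachability from each state:
  q0 -> reaches accept state q1 (live)
  q1 -> reaches accept state q1 (live)
  q2 -> reaches accept state q1 (live)
  q3 -> reaches accept state q1 (live)
  q4 -> reaches accept state q1 (live)

None (all states can reach an accept state)


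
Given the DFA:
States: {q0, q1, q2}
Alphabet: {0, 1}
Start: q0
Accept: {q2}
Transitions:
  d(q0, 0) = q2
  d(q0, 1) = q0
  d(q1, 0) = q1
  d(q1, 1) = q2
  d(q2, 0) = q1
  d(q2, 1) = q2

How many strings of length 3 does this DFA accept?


Enumerating all length-3 strings:
  "000" -> q1 [reject]
  "001" -> q2 [accept]
  "010" -> q1 [reject]
  "011" -> q2 [accept]
  "100" -> q1 [reject]
  "101" -> q2 [accept]
  "110" -> q2 [accept]
  "111" -> q0 [reject]

4 out of 8


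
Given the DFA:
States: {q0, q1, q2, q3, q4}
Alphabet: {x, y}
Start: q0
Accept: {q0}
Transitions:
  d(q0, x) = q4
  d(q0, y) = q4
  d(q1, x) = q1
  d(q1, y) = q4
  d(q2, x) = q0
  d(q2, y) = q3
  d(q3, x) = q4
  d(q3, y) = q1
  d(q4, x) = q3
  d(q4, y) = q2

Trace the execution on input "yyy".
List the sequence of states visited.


Input: yyy
d(q0, y) = q4
d(q4, y) = q2
d(q2, y) = q3


q0 -> q4 -> q2 -> q3


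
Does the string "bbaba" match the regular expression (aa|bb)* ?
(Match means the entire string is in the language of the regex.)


|string| = 5; first = 'b'; last = 'a'

No, "bbaba" does not match (aa|bb)*


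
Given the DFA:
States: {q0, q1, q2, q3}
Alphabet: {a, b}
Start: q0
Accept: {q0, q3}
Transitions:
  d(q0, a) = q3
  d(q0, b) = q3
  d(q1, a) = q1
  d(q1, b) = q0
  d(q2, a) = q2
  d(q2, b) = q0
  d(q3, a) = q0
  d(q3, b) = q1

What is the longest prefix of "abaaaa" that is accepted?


Run the DFA, marking each prefix where the state is accepting:
  "" -> q0 [accept]
  "a" -> q3 [accept]
  "ab" -> q1 [reject]
  "aba" -> q1 [reject]
  "abaa" -> q1 [reject]
  "abaaa" -> q1 [reject]
  "abaaaa" -> q1 [reject]

"a"


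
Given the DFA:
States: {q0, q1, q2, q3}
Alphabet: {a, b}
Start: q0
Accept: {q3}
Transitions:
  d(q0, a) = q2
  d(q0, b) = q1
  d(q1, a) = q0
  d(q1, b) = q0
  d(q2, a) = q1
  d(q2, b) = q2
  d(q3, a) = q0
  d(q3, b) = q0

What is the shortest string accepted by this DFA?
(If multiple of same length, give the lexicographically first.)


BFS by string length (lex-first path to each state shown):
  len 0: q0<-""
  len 1: q1<-"b", q2<-"a"
  len 2: q0<-"ba", q1<-"aa", q2<-"ab"
  len 3: q0<-"aaa", q1<-"aba", q2<-"abb"
  len 4: q0<-"abaa", q1<-"aaab", q2<-"aaaa"
  len 5: q0<-"aaaba", q1<-"aaaaa", q2<-"aaaab"
  len 6: q0<-"aaaaaa", q1<-"aaaaba", q2<-"aaaabb"
  len 7: q0<-"aaaabaa", q1<-"aaaaaab", q2<-"aaaaaaa"
  len 8: q0<-"aaaaaaba", q1<-"aaaaaaaa", q2<-"aaaaaaab"

No string accepted (empty language)


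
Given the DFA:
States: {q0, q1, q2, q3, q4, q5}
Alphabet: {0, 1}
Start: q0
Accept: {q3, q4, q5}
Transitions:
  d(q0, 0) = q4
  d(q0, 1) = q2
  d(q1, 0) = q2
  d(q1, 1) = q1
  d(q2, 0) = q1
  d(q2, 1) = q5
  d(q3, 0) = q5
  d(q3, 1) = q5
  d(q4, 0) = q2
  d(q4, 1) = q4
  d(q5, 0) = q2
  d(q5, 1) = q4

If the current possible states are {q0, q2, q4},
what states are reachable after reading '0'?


Apply transition on '0' from each current state:
  d(q0, 0) = q4
  d(q2, 0) = q1
  d(q4, 0) = q2

{q1, q2, q4}


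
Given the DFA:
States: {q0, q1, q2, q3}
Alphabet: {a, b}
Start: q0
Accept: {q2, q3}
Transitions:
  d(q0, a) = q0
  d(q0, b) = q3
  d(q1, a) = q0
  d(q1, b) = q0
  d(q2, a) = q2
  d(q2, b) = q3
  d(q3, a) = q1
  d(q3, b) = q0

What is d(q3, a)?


Looking up transition d(q3, a)

q1


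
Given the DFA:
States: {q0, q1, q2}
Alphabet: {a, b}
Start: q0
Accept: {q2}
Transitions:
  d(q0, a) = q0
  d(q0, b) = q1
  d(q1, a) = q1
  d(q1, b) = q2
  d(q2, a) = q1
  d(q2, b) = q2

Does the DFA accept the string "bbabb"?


Trace: q0 -> q1 -> q2 -> q1 -> q2 -> q2
Final state: q2
Accept states: {q2}

Yes, accepted (final state q2 is an accept state)


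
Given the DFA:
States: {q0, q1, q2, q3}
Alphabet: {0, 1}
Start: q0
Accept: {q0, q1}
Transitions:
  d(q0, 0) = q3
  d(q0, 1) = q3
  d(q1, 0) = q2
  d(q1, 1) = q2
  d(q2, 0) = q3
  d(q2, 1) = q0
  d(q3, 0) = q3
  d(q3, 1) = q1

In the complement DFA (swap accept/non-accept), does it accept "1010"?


Trace: q0 -> q3 -> q3 -> q1 -> q2
Final: q2
Original accept: {q0, q1}
Complement: q2 is not in original accept

Yes, complement accepts (original rejects)


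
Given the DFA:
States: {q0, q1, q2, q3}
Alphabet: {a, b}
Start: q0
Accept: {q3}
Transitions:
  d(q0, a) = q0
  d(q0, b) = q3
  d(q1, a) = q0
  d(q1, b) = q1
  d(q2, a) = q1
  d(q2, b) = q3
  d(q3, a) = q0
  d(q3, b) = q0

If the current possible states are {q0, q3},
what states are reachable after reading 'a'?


Apply transition on 'a' from each current state:
  d(q0, a) = q0
  d(q3, a) = q0

{q0}


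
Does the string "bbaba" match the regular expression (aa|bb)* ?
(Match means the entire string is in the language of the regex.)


|string| = 5; first = 'b'; last = 'a'

No, "bbaba" does not match (aa|bb)*


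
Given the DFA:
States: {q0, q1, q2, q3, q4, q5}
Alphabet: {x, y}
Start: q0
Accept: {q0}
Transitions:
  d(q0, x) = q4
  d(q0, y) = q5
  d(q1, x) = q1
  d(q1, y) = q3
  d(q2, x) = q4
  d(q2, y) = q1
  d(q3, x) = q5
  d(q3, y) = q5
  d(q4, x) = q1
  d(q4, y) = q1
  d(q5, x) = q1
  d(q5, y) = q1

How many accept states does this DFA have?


Accept states listed: {q0}
Counting: q0(1)

1


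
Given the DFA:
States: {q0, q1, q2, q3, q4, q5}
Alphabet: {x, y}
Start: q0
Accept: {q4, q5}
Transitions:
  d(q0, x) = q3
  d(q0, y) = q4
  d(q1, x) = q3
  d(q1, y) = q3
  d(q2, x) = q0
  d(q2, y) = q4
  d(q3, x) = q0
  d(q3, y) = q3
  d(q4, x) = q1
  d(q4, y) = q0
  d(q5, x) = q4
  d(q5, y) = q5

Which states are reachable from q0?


BFS from q0:
  layer 0: {q0}
  layer 1: {q3, q4}
  layer 2: {q1}

{q0, q1, q3, q4}


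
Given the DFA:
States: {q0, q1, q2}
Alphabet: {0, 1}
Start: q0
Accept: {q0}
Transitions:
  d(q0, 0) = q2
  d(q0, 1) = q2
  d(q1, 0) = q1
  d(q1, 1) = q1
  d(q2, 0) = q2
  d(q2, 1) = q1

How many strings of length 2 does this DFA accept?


Enumerating all length-2 strings:
  "00" -> q2 [reject]
  "01" -> q1 [reject]
  "10" -> q2 [reject]
  "11" -> q1 [reject]

0 out of 4


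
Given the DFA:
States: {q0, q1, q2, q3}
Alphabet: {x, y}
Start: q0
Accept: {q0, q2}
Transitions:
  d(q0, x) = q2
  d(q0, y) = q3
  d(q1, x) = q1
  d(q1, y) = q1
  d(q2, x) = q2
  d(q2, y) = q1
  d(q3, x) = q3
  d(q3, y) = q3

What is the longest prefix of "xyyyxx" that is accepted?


Run the DFA, marking each prefix where the state is accepting:
  "" -> q0 [accept]
  "x" -> q2 [accept]
  "xy" -> q1 [reject]
  "xyy" -> q1 [reject]
  "xyyy" -> q1 [reject]
  "xyyyx" -> q1 [reject]
  "xyyyxx" -> q1 [reject]

"x"


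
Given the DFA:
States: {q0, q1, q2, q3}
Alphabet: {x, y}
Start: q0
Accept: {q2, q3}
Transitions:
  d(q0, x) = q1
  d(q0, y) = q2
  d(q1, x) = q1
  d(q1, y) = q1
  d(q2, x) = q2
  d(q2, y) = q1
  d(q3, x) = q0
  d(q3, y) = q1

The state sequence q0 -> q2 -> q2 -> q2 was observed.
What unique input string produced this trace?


Trace back each transition to find the symbol:
  q0 --[y]--> q2
  q2 --[x]--> q2
  q2 --[x]--> q2

"yxx"


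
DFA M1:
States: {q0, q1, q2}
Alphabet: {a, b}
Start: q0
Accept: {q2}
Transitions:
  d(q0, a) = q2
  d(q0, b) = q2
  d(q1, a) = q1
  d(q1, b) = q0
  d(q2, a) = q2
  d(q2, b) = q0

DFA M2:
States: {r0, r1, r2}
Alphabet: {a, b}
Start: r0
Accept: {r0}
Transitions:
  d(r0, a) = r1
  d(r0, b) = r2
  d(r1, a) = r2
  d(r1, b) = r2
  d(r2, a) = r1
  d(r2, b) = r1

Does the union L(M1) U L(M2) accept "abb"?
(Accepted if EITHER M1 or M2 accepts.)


M1: final=q2 accepted=True
M2: final=r1 accepted=False

Yes, union accepts


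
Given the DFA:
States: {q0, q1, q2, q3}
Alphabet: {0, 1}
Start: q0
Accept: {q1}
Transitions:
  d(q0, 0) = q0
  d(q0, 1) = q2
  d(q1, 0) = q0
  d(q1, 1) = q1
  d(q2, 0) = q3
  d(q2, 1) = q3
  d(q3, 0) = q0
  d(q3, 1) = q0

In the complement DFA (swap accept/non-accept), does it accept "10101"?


Trace: q0 -> q2 -> q3 -> q0 -> q0 -> q2
Final: q2
Original accept: {q1}
Complement: q2 is not in original accept

Yes, complement accepts (original rejects)


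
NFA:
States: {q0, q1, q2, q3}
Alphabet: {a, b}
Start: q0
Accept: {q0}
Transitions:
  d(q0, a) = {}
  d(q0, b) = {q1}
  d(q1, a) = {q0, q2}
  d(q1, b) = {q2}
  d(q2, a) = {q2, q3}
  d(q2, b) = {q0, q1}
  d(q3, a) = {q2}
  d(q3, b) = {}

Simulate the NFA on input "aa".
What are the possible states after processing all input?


Start: {q0}
  --a--> {}
  --a--> {}

{} (empty set, no valid transitions)


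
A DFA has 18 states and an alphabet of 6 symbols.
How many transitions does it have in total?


Each state has exactly one transition per symbol.
18 * 6 = 108

108


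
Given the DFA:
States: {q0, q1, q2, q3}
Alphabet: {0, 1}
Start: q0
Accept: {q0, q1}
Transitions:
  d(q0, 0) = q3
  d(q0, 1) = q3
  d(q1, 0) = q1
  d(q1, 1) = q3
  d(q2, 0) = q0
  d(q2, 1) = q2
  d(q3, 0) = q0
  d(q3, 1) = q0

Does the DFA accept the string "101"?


Trace: q0 -> q3 -> q0 -> q3
Final state: q3
Accept states: {q0, q1}

No, rejected (final state q3 is not an accept state)


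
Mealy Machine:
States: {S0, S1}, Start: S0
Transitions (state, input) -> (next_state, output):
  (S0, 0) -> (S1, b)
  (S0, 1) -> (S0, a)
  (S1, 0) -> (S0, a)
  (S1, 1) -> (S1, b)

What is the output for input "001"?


Step-by-step:
  (S0, 0) -> (S1, b)
  (S1, 0) -> (S0, a)
  (S0, 1) -> (S0, a)

"baa"


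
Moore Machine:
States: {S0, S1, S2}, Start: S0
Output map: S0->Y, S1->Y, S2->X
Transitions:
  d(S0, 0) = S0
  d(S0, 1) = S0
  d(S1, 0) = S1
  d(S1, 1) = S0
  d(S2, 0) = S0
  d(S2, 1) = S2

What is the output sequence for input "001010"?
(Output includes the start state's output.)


Start: S0 (output Y)
  --0--> S0 (output Y)
  --0--> S0 (output Y)
  --1--> S0 (output Y)
  --0--> S0 (output Y)
  --1--> S0 (output Y)
  --0--> S0 (output Y)

"YYYYYYY"


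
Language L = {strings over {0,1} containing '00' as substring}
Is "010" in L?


'00' does not occur

No, "010" is not in L


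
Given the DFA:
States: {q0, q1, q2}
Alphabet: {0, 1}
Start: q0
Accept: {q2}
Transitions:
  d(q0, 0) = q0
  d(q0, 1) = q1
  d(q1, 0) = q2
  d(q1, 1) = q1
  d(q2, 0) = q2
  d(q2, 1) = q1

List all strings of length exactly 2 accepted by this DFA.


All strings of length 2: 4 total
Accepted: 1

"10"


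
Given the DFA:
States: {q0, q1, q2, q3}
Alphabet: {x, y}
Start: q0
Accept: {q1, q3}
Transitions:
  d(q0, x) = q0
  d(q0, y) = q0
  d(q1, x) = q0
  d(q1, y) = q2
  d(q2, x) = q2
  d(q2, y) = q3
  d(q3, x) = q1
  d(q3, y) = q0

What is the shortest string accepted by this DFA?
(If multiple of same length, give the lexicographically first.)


BFS by string length (lex-first path to each state shown):
  len 0: q0<-""
  len 1: q0<-"x"
  len 2: q0<-"xx"
  len 3: q0<-"xxx"
  len 4: q0<-"xxxx"
  len 5: q0<-"xxxxx"
  len 6: q0<-"xxxxxx"
  len 7: q0<-"xxxxxxx"
  len 8: q0<-"xxxxxxxx"

No string accepted (empty language)


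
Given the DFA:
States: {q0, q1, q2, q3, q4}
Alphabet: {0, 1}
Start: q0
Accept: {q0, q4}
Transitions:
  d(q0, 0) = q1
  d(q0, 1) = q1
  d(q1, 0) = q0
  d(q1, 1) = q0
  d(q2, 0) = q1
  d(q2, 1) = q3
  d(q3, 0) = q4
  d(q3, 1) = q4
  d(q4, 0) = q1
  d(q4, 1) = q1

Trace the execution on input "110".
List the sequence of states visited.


Input: 110
d(q0, 1) = q1
d(q1, 1) = q0
d(q0, 0) = q1


q0 -> q1 -> q0 -> q1


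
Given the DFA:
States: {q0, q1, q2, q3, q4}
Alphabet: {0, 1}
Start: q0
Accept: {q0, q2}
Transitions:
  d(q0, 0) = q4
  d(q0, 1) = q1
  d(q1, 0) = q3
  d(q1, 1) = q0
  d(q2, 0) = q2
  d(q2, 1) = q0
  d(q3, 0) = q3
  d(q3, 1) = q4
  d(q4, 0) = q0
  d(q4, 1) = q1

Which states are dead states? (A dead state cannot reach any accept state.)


Forward reachability from each state:
  q0 -> reaches accept state q0 (live)
  q1 -> reaches accept state q0 (live)
  q2 -> reaches accept state q0 (live)
  q3 -> reaches accept state q0 (live)
  q4 -> reaches accept state q0 (live)

None (all states can reach an accept state)


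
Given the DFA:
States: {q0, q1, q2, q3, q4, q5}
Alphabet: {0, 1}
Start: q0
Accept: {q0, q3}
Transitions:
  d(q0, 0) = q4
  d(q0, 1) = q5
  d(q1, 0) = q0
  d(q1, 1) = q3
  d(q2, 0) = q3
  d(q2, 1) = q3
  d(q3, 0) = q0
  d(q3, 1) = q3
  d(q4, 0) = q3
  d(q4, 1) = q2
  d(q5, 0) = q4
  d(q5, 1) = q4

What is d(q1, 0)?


Looking up transition d(q1, 0)

q0


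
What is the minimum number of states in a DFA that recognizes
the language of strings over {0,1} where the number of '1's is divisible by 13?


States track (count of '1') mod 13.
Need 13 states: one per remainder 0..12; accept = remainder 0.

13


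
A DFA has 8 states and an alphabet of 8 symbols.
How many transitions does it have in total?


Each state has exactly one transition per symbol.
8 * 8 = 64

64


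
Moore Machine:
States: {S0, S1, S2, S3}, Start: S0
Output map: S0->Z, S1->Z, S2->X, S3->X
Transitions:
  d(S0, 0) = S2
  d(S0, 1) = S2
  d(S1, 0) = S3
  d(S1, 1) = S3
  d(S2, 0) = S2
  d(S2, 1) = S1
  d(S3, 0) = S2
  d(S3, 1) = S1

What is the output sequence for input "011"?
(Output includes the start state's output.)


Start: S0 (output Z)
  --0--> S2 (output X)
  --1--> S1 (output Z)
  --1--> S3 (output X)

"ZXZX"


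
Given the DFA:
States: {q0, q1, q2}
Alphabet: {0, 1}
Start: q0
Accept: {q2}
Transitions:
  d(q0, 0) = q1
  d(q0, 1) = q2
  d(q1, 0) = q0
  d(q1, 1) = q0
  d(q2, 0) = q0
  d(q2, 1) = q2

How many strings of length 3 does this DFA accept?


Enumerating all length-3 strings:
  "000" -> q1 [reject]
  "001" -> q2 [accept]
  "010" -> q1 [reject]
  "011" -> q2 [accept]
  "100" -> q1 [reject]
  "101" -> q2 [accept]
  "110" -> q0 [reject]
  "111" -> q2 [accept]

4 out of 8


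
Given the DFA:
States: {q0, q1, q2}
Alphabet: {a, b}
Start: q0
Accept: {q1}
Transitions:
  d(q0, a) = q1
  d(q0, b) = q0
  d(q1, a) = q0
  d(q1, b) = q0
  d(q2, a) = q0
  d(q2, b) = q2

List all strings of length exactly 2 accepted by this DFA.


All strings of length 2: 4 total
Accepted: 1

"ba"


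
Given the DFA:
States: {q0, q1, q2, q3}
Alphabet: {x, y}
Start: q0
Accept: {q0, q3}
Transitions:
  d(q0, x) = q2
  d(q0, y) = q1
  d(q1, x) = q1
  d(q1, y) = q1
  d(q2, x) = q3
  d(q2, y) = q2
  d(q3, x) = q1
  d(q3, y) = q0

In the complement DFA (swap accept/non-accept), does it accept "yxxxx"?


Trace: q0 -> q1 -> q1 -> q1 -> q1 -> q1
Final: q1
Original accept: {q0, q3}
Complement: q1 is not in original accept

Yes, complement accepts (original rejects)


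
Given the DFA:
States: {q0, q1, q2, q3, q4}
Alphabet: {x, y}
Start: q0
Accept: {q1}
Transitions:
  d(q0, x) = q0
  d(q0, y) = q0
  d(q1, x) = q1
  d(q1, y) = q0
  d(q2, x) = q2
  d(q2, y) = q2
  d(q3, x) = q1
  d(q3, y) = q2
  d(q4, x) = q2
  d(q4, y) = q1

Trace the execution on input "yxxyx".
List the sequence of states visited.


Input: yxxyx
d(q0, y) = q0
d(q0, x) = q0
d(q0, x) = q0
d(q0, y) = q0
d(q0, x) = q0


q0 -> q0 -> q0 -> q0 -> q0 -> q0


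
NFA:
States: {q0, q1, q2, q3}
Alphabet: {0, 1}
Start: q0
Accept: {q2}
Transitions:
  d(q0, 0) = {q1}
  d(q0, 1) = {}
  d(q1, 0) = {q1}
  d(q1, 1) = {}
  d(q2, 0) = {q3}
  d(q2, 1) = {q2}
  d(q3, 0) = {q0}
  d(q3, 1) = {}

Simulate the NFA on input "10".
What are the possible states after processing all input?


Start: {q0}
  --1--> {}
  --0--> {}

{} (empty set, no valid transitions)


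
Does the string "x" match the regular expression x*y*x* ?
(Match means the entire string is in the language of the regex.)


|string| = 1; first = 'x'; last = 'x'

Yes, "x" matches x*y*x*


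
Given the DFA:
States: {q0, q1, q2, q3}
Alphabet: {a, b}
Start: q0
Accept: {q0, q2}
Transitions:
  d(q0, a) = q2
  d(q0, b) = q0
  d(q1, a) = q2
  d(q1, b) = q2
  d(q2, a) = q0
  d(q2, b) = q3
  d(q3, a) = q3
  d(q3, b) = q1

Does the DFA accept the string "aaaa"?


Trace: q0 -> q2 -> q0 -> q2 -> q0
Final state: q0
Accept states: {q0, q2}

Yes, accepted (final state q0 is an accept state)


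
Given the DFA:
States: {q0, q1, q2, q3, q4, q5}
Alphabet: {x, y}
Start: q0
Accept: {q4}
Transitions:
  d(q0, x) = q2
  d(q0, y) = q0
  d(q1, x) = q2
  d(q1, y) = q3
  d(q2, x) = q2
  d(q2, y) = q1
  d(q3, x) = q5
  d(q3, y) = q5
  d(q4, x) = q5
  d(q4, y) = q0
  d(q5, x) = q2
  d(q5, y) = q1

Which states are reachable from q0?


BFS from q0:
  layer 0: {q0}
  layer 1: {q2}
  layer 2: {q1}
  layer 3: {q3}
  layer 4: {q5}

{q0, q1, q2, q3, q5}


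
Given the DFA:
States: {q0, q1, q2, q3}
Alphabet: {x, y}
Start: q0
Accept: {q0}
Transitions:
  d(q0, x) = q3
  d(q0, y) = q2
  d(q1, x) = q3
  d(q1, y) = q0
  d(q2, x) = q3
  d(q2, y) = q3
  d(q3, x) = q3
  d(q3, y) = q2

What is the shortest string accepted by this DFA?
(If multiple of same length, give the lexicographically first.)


BFS by string length (lex-first path to each state shown):
  len 0: q0<-""
Found accept state at length 0.

"" (empty string)


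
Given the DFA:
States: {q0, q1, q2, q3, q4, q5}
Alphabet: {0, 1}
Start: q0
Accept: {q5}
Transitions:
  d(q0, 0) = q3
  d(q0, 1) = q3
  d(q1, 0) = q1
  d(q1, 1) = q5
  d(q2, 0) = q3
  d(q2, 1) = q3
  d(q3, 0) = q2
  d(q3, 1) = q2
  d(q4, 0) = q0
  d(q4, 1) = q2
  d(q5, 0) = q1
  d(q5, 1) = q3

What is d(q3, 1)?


Looking up transition d(q3, 1)

q2


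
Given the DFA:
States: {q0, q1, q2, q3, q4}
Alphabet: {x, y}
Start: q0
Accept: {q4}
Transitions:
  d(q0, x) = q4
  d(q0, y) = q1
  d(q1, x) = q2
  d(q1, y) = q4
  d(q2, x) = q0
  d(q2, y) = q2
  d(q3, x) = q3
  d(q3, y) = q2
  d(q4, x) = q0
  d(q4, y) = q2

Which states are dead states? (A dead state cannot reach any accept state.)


Forward reachability from each state:
  q0 -> reaches accept state q4 (live)
  q1 -> reaches accept state q4 (live)
  q2 -> reaches accept state q4 (live)
  q3 -> reaches accept state q4 (live)
  q4 -> reaches accept state q4 (live)

None (all states can reach an accept state)


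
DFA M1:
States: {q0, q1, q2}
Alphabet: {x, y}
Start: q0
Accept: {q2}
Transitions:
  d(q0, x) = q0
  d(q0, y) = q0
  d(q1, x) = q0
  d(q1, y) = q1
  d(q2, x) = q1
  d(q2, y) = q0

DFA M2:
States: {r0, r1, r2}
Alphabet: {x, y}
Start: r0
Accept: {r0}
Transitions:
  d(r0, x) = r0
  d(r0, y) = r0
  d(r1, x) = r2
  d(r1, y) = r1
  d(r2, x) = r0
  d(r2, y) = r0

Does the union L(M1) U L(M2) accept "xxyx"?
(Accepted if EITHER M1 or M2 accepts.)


M1: final=q0 accepted=False
M2: final=r0 accepted=True

Yes, union accepts


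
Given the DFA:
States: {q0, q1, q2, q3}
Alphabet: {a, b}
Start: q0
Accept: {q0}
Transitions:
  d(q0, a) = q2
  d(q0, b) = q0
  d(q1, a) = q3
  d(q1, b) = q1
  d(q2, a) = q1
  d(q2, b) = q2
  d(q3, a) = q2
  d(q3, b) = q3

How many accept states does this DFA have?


Accept states listed: {q0}
Counting: q0(1)

1


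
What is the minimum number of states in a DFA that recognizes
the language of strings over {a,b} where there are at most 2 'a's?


States: count = 0, 1, ..., 2 (all accepting; 3 states), plus a dead state for count > 2.
Total: 3 + 1 = 4.

4


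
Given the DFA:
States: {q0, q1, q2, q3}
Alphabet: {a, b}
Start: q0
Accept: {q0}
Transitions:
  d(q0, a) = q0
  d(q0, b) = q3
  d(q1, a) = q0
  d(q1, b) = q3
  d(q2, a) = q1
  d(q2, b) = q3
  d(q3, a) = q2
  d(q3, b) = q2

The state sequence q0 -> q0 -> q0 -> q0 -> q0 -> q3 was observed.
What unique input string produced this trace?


Trace back each transition to find the symbol:
  q0 --[a]--> q0
  q0 --[a]--> q0
  q0 --[a]--> q0
  q0 --[a]--> q0
  q0 --[b]--> q3

"aaaab"


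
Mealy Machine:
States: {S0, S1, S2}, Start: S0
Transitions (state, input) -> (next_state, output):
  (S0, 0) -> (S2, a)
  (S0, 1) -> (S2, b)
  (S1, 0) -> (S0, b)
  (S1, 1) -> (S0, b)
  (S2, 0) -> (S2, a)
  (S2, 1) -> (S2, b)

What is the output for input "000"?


Step-by-step:
  (S0, 0) -> (S2, a)
  (S2, 0) -> (S2, a)
  (S2, 0) -> (S2, a)

"aaa"


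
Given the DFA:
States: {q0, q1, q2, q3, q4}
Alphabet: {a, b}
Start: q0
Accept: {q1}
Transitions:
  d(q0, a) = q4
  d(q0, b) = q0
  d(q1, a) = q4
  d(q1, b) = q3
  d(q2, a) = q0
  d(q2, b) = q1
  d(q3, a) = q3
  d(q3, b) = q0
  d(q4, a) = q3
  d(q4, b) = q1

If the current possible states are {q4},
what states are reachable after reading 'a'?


Apply transition on 'a' from each current state:
  d(q4, a) = q3

{q3}


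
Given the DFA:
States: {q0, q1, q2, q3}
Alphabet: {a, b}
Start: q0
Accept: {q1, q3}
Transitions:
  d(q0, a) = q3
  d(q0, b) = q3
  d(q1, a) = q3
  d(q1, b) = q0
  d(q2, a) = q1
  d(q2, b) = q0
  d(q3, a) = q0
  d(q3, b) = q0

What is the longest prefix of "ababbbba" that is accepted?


Run the DFA, marking each prefix where the state is accepting:
  "" -> q0 [reject]
  "a" -> q3 [accept]
  "ab" -> q0 [reject]
  "aba" -> q3 [accept]
  "abab" -> q0 [reject]
  "ababb" -> q3 [accept]
  "ababbb" -> q0 [reject]
  "ababbbb" -> q3 [accept]
  "ababbbba" -> q0 [reject]

"ababbbb"


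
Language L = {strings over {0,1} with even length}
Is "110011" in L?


length = 6; 6 mod 2 = 0

Yes, "110011" is in L


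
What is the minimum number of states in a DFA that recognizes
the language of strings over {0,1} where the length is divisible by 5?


States track (length) mod 5.
Need 5 states: one per remainder 0..4; accept = remainder 0.

5


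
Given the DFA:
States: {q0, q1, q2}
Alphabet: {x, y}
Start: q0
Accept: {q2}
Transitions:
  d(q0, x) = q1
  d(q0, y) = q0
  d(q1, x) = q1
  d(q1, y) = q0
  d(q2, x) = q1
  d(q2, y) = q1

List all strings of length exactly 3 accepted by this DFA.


All strings of length 3: 8 total
Accepted: 0

None


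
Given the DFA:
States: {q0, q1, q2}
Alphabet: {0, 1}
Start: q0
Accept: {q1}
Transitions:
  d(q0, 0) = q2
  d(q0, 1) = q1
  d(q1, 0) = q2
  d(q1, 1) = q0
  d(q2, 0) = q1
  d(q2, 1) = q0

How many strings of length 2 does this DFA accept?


Enumerating all length-2 strings:
  "00" -> q1 [accept]
  "01" -> q0 [reject]
  "10" -> q2 [reject]
  "11" -> q0 [reject]

1 out of 4


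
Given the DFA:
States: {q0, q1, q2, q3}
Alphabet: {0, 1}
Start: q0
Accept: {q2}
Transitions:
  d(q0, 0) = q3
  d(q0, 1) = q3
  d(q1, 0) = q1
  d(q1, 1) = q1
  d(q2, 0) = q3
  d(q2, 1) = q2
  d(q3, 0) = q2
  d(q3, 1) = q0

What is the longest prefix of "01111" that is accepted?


Run the DFA, marking each prefix where the state is accepting:
  "" -> q0 [reject]
  "0" -> q3 [reject]
  "01" -> q0 [reject]
  "011" -> q3 [reject]
  "0111" -> q0 [reject]
  "01111" -> q3 [reject]

No prefix is accepted


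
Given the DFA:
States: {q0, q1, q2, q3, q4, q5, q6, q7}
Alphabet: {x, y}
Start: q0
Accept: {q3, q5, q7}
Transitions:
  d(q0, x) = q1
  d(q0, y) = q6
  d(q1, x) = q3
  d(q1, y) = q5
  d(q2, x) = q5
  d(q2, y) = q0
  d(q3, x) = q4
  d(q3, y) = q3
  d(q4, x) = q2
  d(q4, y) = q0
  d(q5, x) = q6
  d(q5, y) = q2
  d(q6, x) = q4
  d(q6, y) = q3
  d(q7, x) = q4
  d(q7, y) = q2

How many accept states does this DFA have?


Accept states listed: {q3, q5, q7}
Counting: q3(1) q5(2) q7(3)

3


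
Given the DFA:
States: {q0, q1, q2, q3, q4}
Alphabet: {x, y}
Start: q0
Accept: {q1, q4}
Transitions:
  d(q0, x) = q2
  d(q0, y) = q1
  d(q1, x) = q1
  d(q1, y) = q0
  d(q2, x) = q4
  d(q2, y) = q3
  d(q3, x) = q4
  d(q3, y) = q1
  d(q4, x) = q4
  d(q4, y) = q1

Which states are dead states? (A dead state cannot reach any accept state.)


Forward reachability from each state:
  q0 -> reaches accept state q1 (live)
  q1 -> reaches accept state q1 (live)
  q2 -> reaches accept state q1 (live)
  q3 -> reaches accept state q1 (live)
  q4 -> reaches accept state q1 (live)

None (all states can reach an accept state)


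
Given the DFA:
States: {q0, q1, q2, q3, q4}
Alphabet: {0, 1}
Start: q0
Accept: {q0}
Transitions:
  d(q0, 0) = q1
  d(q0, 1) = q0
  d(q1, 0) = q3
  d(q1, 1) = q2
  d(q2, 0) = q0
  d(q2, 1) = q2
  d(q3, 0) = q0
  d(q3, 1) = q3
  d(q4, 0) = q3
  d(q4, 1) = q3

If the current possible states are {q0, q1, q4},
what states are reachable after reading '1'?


Apply transition on '1' from each current state:
  d(q0, 1) = q0
  d(q1, 1) = q2
  d(q4, 1) = q3

{q0, q2, q3}


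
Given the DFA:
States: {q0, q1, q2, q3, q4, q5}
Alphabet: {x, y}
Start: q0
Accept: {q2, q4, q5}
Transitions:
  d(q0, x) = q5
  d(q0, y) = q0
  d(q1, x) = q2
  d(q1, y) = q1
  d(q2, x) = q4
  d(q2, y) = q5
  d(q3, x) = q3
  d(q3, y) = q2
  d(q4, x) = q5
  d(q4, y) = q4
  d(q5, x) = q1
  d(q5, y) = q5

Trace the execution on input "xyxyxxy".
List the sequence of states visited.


Input: xyxyxxy
d(q0, x) = q5
d(q5, y) = q5
d(q5, x) = q1
d(q1, y) = q1
d(q1, x) = q2
d(q2, x) = q4
d(q4, y) = q4


q0 -> q5 -> q5 -> q1 -> q1 -> q2 -> q4 -> q4


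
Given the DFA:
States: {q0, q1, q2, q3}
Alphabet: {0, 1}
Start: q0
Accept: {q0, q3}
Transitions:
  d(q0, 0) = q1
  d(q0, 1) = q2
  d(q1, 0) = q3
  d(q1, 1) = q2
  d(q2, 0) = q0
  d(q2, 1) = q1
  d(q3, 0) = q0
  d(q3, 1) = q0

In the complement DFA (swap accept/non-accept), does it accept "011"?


Trace: q0 -> q1 -> q2 -> q1
Final: q1
Original accept: {q0, q3}
Complement: q1 is not in original accept

Yes, complement accepts (original rejects)


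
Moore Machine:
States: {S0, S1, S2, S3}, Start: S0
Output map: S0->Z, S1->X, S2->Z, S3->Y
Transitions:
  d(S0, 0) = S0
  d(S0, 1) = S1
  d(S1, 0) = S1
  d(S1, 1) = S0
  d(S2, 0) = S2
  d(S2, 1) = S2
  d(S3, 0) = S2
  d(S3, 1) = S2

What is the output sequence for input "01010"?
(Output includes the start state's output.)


Start: S0 (output Z)
  --0--> S0 (output Z)
  --1--> S1 (output X)
  --0--> S1 (output X)
  --1--> S0 (output Z)
  --0--> S0 (output Z)

"ZZXXZZ"


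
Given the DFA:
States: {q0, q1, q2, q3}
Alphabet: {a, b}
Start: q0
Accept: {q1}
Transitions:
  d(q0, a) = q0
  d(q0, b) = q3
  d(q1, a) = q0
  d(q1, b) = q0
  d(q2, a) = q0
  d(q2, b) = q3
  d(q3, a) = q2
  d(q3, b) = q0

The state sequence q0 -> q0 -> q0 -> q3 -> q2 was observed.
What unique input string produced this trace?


Trace back each transition to find the symbol:
  q0 --[a]--> q0
  q0 --[a]--> q0
  q0 --[b]--> q3
  q3 --[a]--> q2

"aaba"


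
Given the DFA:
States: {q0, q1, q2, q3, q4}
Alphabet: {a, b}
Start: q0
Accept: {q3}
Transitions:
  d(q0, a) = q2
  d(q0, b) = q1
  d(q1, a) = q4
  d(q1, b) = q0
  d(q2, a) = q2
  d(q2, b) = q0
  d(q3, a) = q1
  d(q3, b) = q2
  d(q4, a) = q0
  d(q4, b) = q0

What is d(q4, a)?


Looking up transition d(q4, a)

q0


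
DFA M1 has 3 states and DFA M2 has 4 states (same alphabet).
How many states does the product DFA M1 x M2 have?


Product construction pairs every M1 state with every M2 state.
3 * 4 = 12

12


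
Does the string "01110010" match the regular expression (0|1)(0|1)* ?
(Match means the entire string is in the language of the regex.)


|string| = 8; first = '0'; last = '0'

Yes, "01110010" matches (0|1)(0|1)*


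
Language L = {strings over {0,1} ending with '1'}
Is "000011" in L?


last symbol = '1'

Yes, "000011" is in L


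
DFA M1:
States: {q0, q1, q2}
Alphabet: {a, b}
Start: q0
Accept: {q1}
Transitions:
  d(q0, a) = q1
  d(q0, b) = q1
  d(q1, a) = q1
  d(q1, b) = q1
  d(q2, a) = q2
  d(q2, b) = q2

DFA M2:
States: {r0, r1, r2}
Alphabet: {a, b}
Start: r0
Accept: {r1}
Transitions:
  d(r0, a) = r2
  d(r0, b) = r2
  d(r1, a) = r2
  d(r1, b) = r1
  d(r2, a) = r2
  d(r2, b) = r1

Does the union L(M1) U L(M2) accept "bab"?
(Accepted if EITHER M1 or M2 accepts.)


M1: final=q1 accepted=True
M2: final=r1 accepted=True

Yes, union accepts


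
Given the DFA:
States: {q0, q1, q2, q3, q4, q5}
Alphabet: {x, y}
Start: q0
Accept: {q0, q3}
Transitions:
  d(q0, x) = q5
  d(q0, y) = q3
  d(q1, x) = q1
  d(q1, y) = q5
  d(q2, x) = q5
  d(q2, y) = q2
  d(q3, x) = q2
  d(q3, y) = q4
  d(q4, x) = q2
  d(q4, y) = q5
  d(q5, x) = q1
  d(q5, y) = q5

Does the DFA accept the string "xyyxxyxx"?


Trace: q0 -> q5 -> q5 -> q5 -> q1 -> q1 -> q5 -> q1 -> q1
Final state: q1
Accept states: {q0, q3}

No, rejected (final state q1 is not an accept state)


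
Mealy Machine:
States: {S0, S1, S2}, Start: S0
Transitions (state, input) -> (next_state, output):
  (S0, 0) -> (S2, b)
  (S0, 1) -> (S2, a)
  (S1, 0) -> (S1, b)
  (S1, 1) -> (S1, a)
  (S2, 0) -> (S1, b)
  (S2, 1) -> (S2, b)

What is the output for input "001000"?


Step-by-step:
  (S0, 0) -> (S2, b)
  (S2, 0) -> (S1, b)
  (S1, 1) -> (S1, a)
  (S1, 0) -> (S1, b)
  (S1, 0) -> (S1, b)
  (S1, 0) -> (S1, b)

"bbabbb"


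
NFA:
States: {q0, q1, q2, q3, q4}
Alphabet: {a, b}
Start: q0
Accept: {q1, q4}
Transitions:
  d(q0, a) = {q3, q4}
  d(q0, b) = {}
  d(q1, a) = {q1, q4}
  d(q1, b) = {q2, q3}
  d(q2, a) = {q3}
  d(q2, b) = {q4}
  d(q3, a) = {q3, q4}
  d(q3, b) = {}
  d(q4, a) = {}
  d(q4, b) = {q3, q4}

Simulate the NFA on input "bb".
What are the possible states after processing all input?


Start: {q0}
  --b--> {}
  --b--> {}

{} (empty set, no valid transitions)


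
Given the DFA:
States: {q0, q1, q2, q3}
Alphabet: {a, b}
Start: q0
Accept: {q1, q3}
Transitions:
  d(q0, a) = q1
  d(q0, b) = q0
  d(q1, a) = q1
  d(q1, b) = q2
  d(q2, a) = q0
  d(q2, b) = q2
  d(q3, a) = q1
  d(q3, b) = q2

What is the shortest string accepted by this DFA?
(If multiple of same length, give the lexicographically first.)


BFS by string length (lex-first path to each state shown):
  len 0: q0<-""
  len 1: q0<-"b", q1<-"a"
Found accept state at length 1.

"a"
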